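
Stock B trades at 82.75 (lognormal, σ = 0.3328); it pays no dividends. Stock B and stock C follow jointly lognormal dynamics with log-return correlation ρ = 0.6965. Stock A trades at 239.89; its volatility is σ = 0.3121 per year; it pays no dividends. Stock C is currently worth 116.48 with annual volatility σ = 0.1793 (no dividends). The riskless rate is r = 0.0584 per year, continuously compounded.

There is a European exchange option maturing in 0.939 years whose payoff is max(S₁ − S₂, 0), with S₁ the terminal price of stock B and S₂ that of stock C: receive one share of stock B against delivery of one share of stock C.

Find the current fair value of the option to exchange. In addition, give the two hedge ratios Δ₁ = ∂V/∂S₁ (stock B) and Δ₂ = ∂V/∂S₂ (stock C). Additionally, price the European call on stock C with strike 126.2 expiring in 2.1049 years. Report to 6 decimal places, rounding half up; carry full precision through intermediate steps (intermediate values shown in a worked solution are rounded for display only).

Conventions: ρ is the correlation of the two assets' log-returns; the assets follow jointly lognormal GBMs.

σ_eff = √(σ₁² + σ₂² − 2ρσ₁σ₂) = √(0.3328² + 0.1793² − 2·0.6965·0.3328·0.1793) = 0.244505
d₁ = (ln(S₁/S₂) + (q₂ − q₁ + σ_eff²/2)T) / (σ_eff√T) = (ln(82.75/116.48) + (0.0 − 0.0 + 0.029891)·0.939) / 0.236930 = -1.324558
d₂ = d₁ − σ_eff√T = -1.324558 − 0.236930 = -1.561488
N(d₁) = 0.092659,  N(d₂) = 0.059204
V = S₁·e^{−q₁T}·N(d₁) − S₂·e^{−q₂T}·N(d₂) = 7.667518 − 6.896114 = 0.771404
Δ₁ = e^{−q₁T}·N(d₁) = 0.092659;  Δ₂ = −e^{−q₂T}·N(d₂) = -0.059204
[vanilla: stock C call K=126.2]
σ√T = 0.1793·√2.1049 = 0.260133
d₁ = (ln(S/K) + (r+σ²/2)T) / (σ√T) = (ln(116.48/126.2) + (0.0584+0.1793²/2)·2.1049) / 0.260133 = (-0.080148 + 0.156761) / 0.260133 = 0.294512
d₂ = d₁ − σ√T = 0.294512 − 0.260133 = 0.034379
e^{−rT} = 0.884329
N(d₁) = 0.615817,  N(d₂) = 0.513713
price = S·N(d₁) − K·e^{−rT}·N(d₂) = 71.730338 − 57.331507 = 14.398831

exchange price = 0.771404
Δ1 = 0.092659
Δ2 = -0.059204
price(stock C call K=126.2) = 14.398831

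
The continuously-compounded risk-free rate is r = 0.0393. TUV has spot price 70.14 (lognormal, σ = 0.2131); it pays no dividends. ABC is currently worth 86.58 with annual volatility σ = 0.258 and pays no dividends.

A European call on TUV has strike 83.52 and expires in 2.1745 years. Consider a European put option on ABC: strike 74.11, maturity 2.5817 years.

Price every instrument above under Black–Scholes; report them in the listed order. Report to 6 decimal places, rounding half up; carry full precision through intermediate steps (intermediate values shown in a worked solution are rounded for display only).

price(TUV call K=83.52) = 6.258629
price(ABC put K=74.11) = 5.093907

[TUV call K=83.52]
σ√T = 0.2131·√2.1745 = 0.314241
d₁ = (ln(S/K) + (r+σ²/2)T) / (σ√T) = (ln(70.14/83.52) + (0.0393+0.2131²/2)·2.1745) / 0.314241 = (-0.174593 + 0.134832) / 0.314241 = -0.126531
d₂ = d₁ − σ√T = -0.126531 − 0.314241 = -0.440772
e^{−rT} = 0.918092
N(d₁) = 0.449656,  N(d₂) = 0.329689
price = S·N(d₁) − K·e^{−rT}·N(d₂) = 31.538858 − 25.280229 = 6.258629
[ABC put K=74.11]
σ√T = 0.258·√2.5817 = 0.414546
d₁ = (ln(S/K) + (r+σ²/2)T) / (σ√T) = (ln(86.58/74.11) + (0.0393+0.258²/2)·2.5817) / 0.414546 = (0.155518 + 0.187385) / 0.414546 = 0.827178
d₂ = d₁ − σ√T = 0.827178 − 0.414546 = 0.412632
e^{−rT} = 0.903517
N(−d₁) = 0.204068,  N(−d₂) = 0.339938
price = K·e^{−rT}·N(−d₂) − S·N(−d₁) = 22.762117 − 17.668210 = 5.093907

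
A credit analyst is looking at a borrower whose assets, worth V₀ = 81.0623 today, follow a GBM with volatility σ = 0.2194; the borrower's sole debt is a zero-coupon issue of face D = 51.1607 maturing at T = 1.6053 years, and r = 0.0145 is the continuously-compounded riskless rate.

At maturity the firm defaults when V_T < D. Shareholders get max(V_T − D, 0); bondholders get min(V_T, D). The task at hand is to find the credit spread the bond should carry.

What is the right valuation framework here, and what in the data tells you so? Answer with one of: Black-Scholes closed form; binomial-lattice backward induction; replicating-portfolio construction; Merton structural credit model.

framework: Merton structural credit model

Key observation: assets follow a GBM and default happens iff V_T < 51.1607; valuing claims on that split (equity as a call, risky debt as the residual) is the structural model's definition.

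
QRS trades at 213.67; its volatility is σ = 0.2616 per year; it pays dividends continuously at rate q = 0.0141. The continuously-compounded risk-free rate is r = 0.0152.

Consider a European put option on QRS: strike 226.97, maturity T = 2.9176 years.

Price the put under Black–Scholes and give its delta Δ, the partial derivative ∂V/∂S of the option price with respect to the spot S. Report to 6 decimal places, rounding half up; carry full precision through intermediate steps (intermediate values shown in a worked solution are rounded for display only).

σ√T = 0.2616·√2.9176 = 0.446839
d₁ = (ln(S/K) + (r−q+σ²/2)T) / (σ√T) = (ln(213.67/226.97) + (0.0152−0.0141+0.2616²/2)·2.9176) / 0.446839 = (-0.060385 + 0.103042) / 0.446839 = 0.095463
d₂ = d₁ − σ√T = 0.095463 − 0.446839 = -0.351375
e^{−rT} = 0.956621
e^{−qT} = 0.959697
N(−d₁) = 0.461973,  N(−d₂) = 0.637347
Put price V = K·e^{−rT}·N(−d₂) − S·e^{−qT}·N(−d₁) = 138.383485 − 94.731523 = 43.651963
Δ = −e^{−qT}·N(−d₁) = -0.443354

price = 43.651963
Δ = -0.443354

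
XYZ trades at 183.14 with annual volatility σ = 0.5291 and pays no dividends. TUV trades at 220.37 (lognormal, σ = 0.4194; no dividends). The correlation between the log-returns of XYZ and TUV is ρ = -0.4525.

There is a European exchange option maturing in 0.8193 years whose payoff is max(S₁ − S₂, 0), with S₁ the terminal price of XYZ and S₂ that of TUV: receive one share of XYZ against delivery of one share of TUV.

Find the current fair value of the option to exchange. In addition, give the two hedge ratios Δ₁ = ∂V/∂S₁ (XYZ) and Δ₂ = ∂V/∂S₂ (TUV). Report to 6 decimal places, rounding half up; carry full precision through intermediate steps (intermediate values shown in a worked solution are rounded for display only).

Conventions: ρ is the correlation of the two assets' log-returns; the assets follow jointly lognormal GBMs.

σ_eff = √(σ₁² + σ₂² − 2ρσ₁σ₂) = √(0.5291² + 0.4194² − 2·-0.4525·0.5291·0.4194) = 0.810350
d₁ = (ln(S₁/S₂) + (q₂ − q₁ + σ_eff²/2)T) / (σ_eff√T) = (ln(183.14/220.37) + (0.0 − 0.0 + 0.328333)·0.8193) / 0.733490 = 0.114448
d₂ = d₁ − σ_eff√T = 0.114448 − 0.733490 = -0.619042
N(d₁) = 0.545559,  N(d₂) = 0.267944
V = S₁·e^{−q₁T}·N(d₁) − S₂·e^{−q₂T}·N(d₂) = 99.913620 − 59.046925 = 40.866695
Key observation: no risk-free rate is needed — with the second asset as numeraire the exchange option is a call on the ratio S₁/S₂, and r cancels out of the value.
Δ₁ = e^{−q₁T}·N(d₁) = 0.545559;  Δ₂ = −e^{−q₂T}·N(d₂) = -0.267944

exchange price = 40.866695
Δ1 = 0.545559
Δ2 = -0.267944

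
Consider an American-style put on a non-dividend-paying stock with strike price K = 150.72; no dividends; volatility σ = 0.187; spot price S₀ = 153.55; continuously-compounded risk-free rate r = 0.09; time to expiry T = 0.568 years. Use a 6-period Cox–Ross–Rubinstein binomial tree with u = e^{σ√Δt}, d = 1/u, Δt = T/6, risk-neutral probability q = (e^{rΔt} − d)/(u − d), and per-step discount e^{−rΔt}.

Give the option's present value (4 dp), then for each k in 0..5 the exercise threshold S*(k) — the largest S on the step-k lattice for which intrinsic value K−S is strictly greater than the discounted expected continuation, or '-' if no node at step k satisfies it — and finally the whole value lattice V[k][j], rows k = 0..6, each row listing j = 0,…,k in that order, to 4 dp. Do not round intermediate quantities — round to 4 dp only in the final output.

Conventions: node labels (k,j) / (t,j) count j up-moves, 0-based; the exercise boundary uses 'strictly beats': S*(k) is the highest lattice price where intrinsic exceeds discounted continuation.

price = 4.6916
boundary = - - 136.8594 129.2073 136.8594 129.2073
tree:
4.6916
8.2227 1.9882
13.8606 3.9173 0.5024
21.5127 7.5129 1.1514 0.0000
28.7370 13.8606 2.6388 0.0000 0.0000
35.5573 21.5127 6.0478 0.0000 0.0000 0.0000
41.9963 28.7370 13.8606 0.0000 0.0000 0.0000 0.0000

Δt=0.09467  u=1.05922  d=0.94409  q=0.55994  discount=0.99152
step 6 (expiry): payoffs max(K−S,0) = 41.9963 28.7370 13.8606 0.0000 0.0000 0.0000 0.0000
step 5: (k=5,j=0): S=115.1627, K−S=35.5573, hold=34.2786 ⇒ V=35.5573 exercise | (k=5,j=1): S=129.2073, K−S=21.5127, hold=20.2340 ⇒ V=21.5127 exercise | (k=5,j=2): S=144.9647, K−S=5.7553, hold=6.0478 ⇒ V=6.0478 continue | (k=5,j=3): S=162.6438, K−S=0.0000, hold=0.0000 ⇒ V=0.0000 continue | (k=5,j=4): S=182.4789, K−S=0.0000, hold=0.0000 ⇒ V=0.0000 continue | (k=5,j=5): S=204.7330, K−S=0.0000, hold=0.0000 ⇒ V=0.0000 continue  boundary S*=129.2073
step 4: (k=4,j=0): S=121.9830, K−S=28.7370, hold=27.4583 ⇒ V=28.7370 exercise | (k=4,j=1): S=136.8594, K−S=13.8606, hold=12.7443 ⇒ V=13.8606 exercise | (k=4,j=2): S=153.5500, K−S=0.0000, hold=2.6388 ⇒ V=2.6388 continue | (k=4,j=3): S=172.2761, K−S=0.0000, hold=0.0000 ⇒ V=0.0000 continue | (k=4,j=4): S=193.2859, K−S=0.0000, hold=0.0000 ⇒ V=0.0000 continue  boundary S*=136.8594
step 3: (k=3,j=0): S=129.2073, K−S=21.5127, hold=20.2340 ⇒ V=21.5127 exercise | (k=3,j=1): S=144.9647, K−S=5.7553, hold=7.5129 ⇒ V=7.5129 continue | (k=3,j=2): S=162.6438, K−S=0.0000, hold=1.1514 ⇒ V=1.1514 continue | (k=3,j=3): S=182.4789, K−S=0.0000, hold=0.0000 ⇒ V=0.0000 continue  boundary S*=129.2073
step 2: (k=2,j=0): S=136.8594, K−S=13.8606, hold=13.5577 ⇒ V=13.8606 exercise | (k=2,j=1): S=153.5500, K−S=0.0000, hold=3.9173 ⇒ V=3.9173 continue | (k=2,j=2): S=172.2761, K−S=0.0000, hold=0.5024 ⇒ V=0.5024 continue  boundary S*=136.8594
step 1: (k=1,j=0): S=144.9647, K−S=5.7553, hold=8.2227 ⇒ V=8.2227 continue | (k=1,j=1): S=162.6438, K−S=0.0000, hold=1.9882 ⇒ V=1.9882 continue  boundary S*=-
step 0: (k=0,j=0): S=153.5500, K−S=0.0000, hold=4.6916 ⇒ V=4.6916 continue  boundary S*=-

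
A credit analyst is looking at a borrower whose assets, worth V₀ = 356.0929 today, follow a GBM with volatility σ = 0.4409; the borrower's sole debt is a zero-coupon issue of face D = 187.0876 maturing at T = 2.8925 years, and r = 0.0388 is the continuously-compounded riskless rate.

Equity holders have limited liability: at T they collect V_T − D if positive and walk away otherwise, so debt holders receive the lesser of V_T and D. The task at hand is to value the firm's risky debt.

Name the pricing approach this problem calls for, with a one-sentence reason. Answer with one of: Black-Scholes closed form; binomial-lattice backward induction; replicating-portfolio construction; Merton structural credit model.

framework: Merton structural credit model

Key observation: the data describe a firm's assets (V₀ = 356.0929, GBM) and a single zero-coupon debt of face 187.0876, so credit quantities follow from equity-as-call in the structural model.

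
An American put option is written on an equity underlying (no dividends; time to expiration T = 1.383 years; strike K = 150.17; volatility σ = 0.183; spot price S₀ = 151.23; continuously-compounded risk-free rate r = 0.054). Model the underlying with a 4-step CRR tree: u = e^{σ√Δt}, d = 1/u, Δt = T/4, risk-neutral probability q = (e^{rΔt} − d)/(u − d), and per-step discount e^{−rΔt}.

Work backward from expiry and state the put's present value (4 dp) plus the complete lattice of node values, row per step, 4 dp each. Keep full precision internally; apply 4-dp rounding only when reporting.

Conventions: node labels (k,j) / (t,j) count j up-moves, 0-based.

params: Δt=0.34575 u=1.11361 d=0.89798 q=0.56053 e^(-rΔt)=0.98150
t_4 payoffs: 51.8348 28.2223 0.0000 0.0000 0.0000
k=3: node(3,0) S=109.5068 payoff=40.6632 vs cont=37.8854 → 40.6632 [stop]  node(3,1) S=135.8019 payoff=14.3681 vs cont=12.1736 → 14.3681 [stop]  node(3,2) S=168.4109 payoff=0.0000 vs cont=0.0000 → 0.0000 [wait]  node(3,3) S=208.8501 payoff=0.0000 vs cont=0.0000 → 0.0000 [wait]
k=2: node(2,0) S=121.9477 payoff=28.2223 vs cont=25.4446 → 28.2223 [stop]  node(2,1) S=151.2300 payoff=0.0000 vs cont=6.1976 → 6.1976 [wait]  node(2,2) S=187.5437 payoff=0.0000 vs cont=0.0000 → 0.0000 [wait]
k=1: node(1,0) S=135.8019 payoff=14.3681 vs cont=15.5832 → 15.5832 [wait]  node(1,1) S=168.4109 payoff=0.0000 vs cont=2.6733 → 2.6733 [wait]
k=0: node(0,0) S=151.2300 payoff=0.0000 vs cont=8.1925 → 8.1925 [wait]

price = 8.1925
tree:
8.1925
15.5832 2.6733
28.2223 6.1976 0.0000
40.6632 14.3681 0.0000 0.0000
51.8348 28.2223 0.0000 0.0000 0.0000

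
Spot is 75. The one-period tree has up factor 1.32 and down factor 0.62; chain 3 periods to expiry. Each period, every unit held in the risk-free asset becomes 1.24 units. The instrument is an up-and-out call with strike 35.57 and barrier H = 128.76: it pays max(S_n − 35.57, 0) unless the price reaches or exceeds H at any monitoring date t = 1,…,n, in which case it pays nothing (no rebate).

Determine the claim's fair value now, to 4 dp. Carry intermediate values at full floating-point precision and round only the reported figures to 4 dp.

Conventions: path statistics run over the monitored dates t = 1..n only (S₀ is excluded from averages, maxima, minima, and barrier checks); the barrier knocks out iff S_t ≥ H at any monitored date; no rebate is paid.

price = 4.3198

No-arbitrage gives p* = (R−d)/(u−d) = 0.8857: enumerate every path, weight its payoff by its p*-probability, and discount by R^3.
Enumerate all 2^3 = 8 price paths (U = up ×1.32, D = down ×0.62); each path with k up-moves has probability p*^k·(1−p*)^(3−k).
DDD: M=46.5000, payoff=0.0000, prob=0.001493
UDD: M=99.0000, payoff=2.4856, prob=0.011569
DUD: M=61.3800, payoff=2.4856, prob=0.011569
UUD: M=130.6800, payoff=0.0000, prob=0.089656
DDU: M=46.5000, payoff=2.4856, prob=0.011569
UDU: M=99.0000, payoff=45.4516, prob=0.089656
DUU: M=81.0216, payoff=45.4516, prob=0.089656
UUU: M=172.4976, payoff=0.0000, prob=0.694834
Price = Σ prob·payoff / R^3 = 8.236279 / 1.906624 = 4.3198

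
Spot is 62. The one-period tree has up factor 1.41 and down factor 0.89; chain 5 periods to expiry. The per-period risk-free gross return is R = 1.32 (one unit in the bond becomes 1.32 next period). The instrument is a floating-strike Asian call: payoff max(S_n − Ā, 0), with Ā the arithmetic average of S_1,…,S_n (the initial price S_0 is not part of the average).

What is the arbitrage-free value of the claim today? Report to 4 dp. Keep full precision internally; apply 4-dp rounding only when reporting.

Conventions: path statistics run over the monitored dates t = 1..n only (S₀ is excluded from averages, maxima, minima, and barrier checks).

Under the martingale measure an up-move has probability p* = 0.8269; value the claim as the probability-weighted average of per-path payoffs, discounted 5 periods at R = 1.32.
Enumerate all 2^5 = 32 price paths (U = up ×1.41, D = down ×0.89); each path with k up-moves has probability p*^k·(1−p*)^(5−k).
DDDDD: Ā=44.3039, payoff=0.0000, prob=0.000155
UDDDD: Ā=70.1894, payoff=0.0000, prob=0.000742
DUDDD: Ā=63.7414, payoff=0.0000, prob=0.000742
UUDDD: Ā=100.9835, payoff=0.0000, prob=0.003545
DDUDD: Ā=58.0026, payoff=0.0000, prob=0.000742
UDUDD: Ā=91.8918, payoff=0.0000, prob=0.003545
DUUDD: Ā=85.4438, payoff=1.4522, prob=0.003545
UUUDD: Ā=135.3661, payoff=2.3007, prob=0.016938
DDDUD: Ā=52.8952, payoff=1.9541, prob=0.000742
UDDUD: Ā=83.8002, payoff=3.0958, prob=0.003545
DUDUD: Ā=77.3522, payoff=9.5438, prob=0.003545
UUDUD: Ā=122.5468, payoff=15.1199, prob=0.016938
DDUUD: Ā=71.6135, payoff=15.2825, prob=0.003545
UDUUD: Ā=113.4551, payoff=24.2116, prob=0.016938
DUUUD: Ā=107.0071, payoff=30.6596, prob=0.016938
UUUUD: Ā=169.5281, payoff=48.5731, prob=0.080928
DDDDU: Ā=48.3495, payoff=6.4997, prob=0.000742
UDDDU: Ā=76.5987, payoff=10.2973, prob=0.003545
DUDDU: Ā=70.1507, payoff=16.7453, prob=0.003545
UUDDU: Ā=111.1377, payoff=26.5291, prob=0.016938
DDUDU: Ā=64.4120, payoff=22.4840, prob=0.003545
UDUDU: Ā=102.0460, payoff=35.6208, prob=0.016938
DUUDU: Ā=95.5980, payoff=42.0688, prob=0.016938
UUUDU: Ā=151.4530, payoff=66.6483, prob=0.080928
DDDUU: Ā=59.3045, payoff=27.5915, prob=0.003545
UDDUU: Ā=93.9544, payoff=43.7124, prob=0.016938
DUDUU: Ā=87.5064, payoff=50.1604, prob=0.016938
UUDUU: Ā=138.6337, payoff=79.4675, prob=0.080928
DDUUU: Ā=81.7677, payoff=55.8991, prob=0.016938
UDUUU: Ā=129.5420, payoff=88.5592, prob=0.080928
DUUUU: Ā=123.0940, payoff=95.0072, prob=0.080928
UUUUU: Ā=195.0141, payoff=150.5171, prob=0.386657
Price = Σ prob·payoff / R^5 = 94.720467 / 4.007464 = 23.6360

price = 23.6360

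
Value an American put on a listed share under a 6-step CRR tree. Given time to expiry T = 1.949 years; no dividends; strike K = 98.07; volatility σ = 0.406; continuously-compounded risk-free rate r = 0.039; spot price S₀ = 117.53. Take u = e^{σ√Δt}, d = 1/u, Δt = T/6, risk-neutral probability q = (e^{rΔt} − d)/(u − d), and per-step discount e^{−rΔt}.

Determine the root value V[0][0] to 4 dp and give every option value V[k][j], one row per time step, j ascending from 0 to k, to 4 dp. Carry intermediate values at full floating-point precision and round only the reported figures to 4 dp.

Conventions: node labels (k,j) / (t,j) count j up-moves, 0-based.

params: Δt=0.32483 u=1.26036 d=0.79343 q=0.46971 e^(-rΔt)=0.98741
t_6 payoffs: 68.7486 51.4929 24.0821 0.0000 0.0000 0.0000 0.0000
k=5: node(5,0) S=36.9554 payoff=61.1146 vs cont=59.8800 → 61.1146 [stop]  node(5,1) S=58.7038 payoff=39.3662 vs cont=38.1316 → 39.3662 [stop]  node(5,2) S=93.2512 payoff=4.8188 vs cont=12.6097 → 12.6097 [wait]  node(5,3) S=148.1299 payoff=0.0000 vs cont=0.0000 → 0.0000 [wait]  node(5,4) S=235.3050 payoff=0.0000 vs cont=0.0000 → 0.0000 [wait]  node(5,5) S=373.7828 payoff=0.0000 vs cont=0.0000 → 0.0000 [wait]
k=4: node(4,0) S=46.5771 payoff=51.4929 vs cont=50.2584 → 51.4929 [stop]  node(4,1) S=73.9879 payoff=24.0821 vs cont=26.4610 → 26.4610 [wait]  node(4,2) S=117.5300 payoff=0.0000 vs cont=6.6026 → 6.6026 [wait]  node(4,3) S=186.6968 payoff=0.0000 vs cont=0.0000 → 0.0000 [wait]  node(4,4) S=296.5686 payoff=0.0000 vs cont=0.0000 → 0.0000 [wait]
k=3: node(3,0) S=58.7038 payoff=39.3662 vs cont=39.2349 → 39.3662 [stop]  node(3,1) S=93.2512 payoff=4.8188 vs cont=16.9176 → 16.9176 [wait]  node(3,2) S=148.1299 payoff=0.0000 vs cont=3.4572 → 3.4572 [wait]  node(3,3) S=235.3050 payoff=0.0000 vs cont=0.0000 → 0.0000 [wait]
k=2: node(2,0) S=73.9879 payoff=24.0821 vs cont=28.4590 → 28.4590 [wait]  node(2,1) S=117.5300 payoff=0.0000 vs cont=10.4617 → 10.4617 [wait]  node(2,2) S=186.6968 payoff=0.0000 vs cont=1.8102 → 1.8102 [wait]
k=1: node(1,0) S=93.2512 payoff=4.8188 vs cont=19.7536 → 19.7536 [wait]  node(1,1) S=148.1299 payoff=0.0000 vs cont=6.3175 → 6.3175 [wait]
k=0: node(0,0) S=117.5300 payoff=0.0000 vs cont=13.2733 → 13.2733 [wait]

price = 13.2733
tree:
13.2733
19.7536 6.3175
28.4590 10.4617 1.8102
39.3662 16.9176 3.4572 0.0000
51.4929 26.4610 6.6026 0.0000 0.0000
61.1146 39.3662 12.6097 0.0000 0.0000 0.0000
68.7486 51.4929 24.0821 0.0000 0.0000 0.0000 0.0000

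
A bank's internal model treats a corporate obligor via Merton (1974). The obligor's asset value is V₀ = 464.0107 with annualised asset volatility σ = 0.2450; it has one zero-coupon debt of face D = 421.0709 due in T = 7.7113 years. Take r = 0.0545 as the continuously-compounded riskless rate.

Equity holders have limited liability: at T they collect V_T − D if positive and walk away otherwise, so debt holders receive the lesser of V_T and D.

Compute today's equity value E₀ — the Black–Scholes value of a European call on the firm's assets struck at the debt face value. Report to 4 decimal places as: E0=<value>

E0=217.7833

Equity is a call on the firm's assets struck at D = 421.0709:
d₁ = [ln(V₀/D) + (r + σ²/2)T] / (σ√T)
   = [ln(464.0107/421.0709) + (0.0545 + 0.5·0.2450²)·7.7113] / (0.2450·√7.7113)
   = [0.097106 + 0.651701] / 0.680346 = 1.100628
d₂ = d₁ − σ√T = 1.100628 − 0.680346 = 0.420281
N(d₁) = 0.864471,  N(d₂) = 0.662860,  e^(−rT) = 0.656872
E₀ = V₀·N(d₁) − D·e^(−rT)·N(d₂)
   = 464.0107·0.864471 − 421.0709·0.656872·0.662860 = 217.783304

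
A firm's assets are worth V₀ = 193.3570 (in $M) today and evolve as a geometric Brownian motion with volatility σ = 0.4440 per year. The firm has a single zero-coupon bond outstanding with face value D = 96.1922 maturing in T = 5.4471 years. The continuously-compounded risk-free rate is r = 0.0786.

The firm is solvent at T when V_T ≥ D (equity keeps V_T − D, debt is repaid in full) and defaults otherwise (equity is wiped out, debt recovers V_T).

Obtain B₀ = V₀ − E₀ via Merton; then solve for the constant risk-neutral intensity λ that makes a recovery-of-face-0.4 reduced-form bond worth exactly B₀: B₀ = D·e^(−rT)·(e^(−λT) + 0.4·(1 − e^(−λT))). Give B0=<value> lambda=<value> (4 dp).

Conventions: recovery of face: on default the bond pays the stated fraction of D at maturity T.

B0=55.3274 lambda=0.0400

Apply the equity-as-call identities (strike 96.1922, horizon 5.4471 years):
d₁ = [ln(V₀/D) + (r + σ²/2)T] / (σ√T)
   = [ln(193.3570/96.1922) + (0.0786 + 0.5·0.4440²)·5.4471] / (0.4440·√5.4471)
   = [0.698190 + 0.965052] / 1.036253 = 1.605054
d₂ = d₁ − σ√T = 1.605054 − 1.036253 = 0.568802
N(d₁) = 0.945759,  N(d₂) = 0.715255,  e^(−rT) = 0.651719
E₀ = V₀·N(d₁) − D·e^(−rT)·N(d₂)
   = 193.3570·0.945759 − 96.1922·0.651719·0.715255 = 138.029633
B₀ = V₀ − E₀ = 193.3570 − 138.029633 = 55.327367
e^(−λT) = (B₀·e^(rT)/D − 0.4)/(1 − 0.4) = (55.3274·1.534404/96.1922 − 0.4)/0.6 = 0.80425277
λ = −ln(0.80425277)/5.4471 = 0.039992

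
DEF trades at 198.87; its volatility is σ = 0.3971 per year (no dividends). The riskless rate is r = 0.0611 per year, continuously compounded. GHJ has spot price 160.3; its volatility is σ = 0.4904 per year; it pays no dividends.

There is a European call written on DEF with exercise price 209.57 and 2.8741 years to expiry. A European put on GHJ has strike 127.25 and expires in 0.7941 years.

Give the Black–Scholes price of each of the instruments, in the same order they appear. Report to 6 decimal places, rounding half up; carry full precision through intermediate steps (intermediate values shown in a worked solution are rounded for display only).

price(DEF call K=209.57) = 61.699778
price(GHJ put K=127.25) = 9.507665

[DEF call K=209.57]
σ√T = 0.3971·√2.8741 = 0.673210
d₁ = (ln(S/K) + (r+σ²/2)T) / (σ√T) = (ln(198.87/209.57) + (0.0611+0.3971²/2)·2.8741) / 0.673210 = (-0.052406 + 0.402214) / 0.673210 = 0.519610
d₂ = d₁ − σ√T = 0.519610 − 0.673210 = -0.153600
e^{−rT} = 0.838947
N(d₁) = 0.698332,  N(d₂) = 0.438963
price = S·N(d₁) − K·e^{−rT}·N(d₂) = 138.877374 − 77.177596 = 61.699778
[GHJ put K=127.25]
σ√T = 0.4904·√0.7941 = 0.437007
d₁ = (ln(S/K) + (r+σ²/2)T) / (σ√T) = (ln(160.3/127.25) + (0.0611+0.4904²/2)·0.7941) / 0.437007 = (0.230893 + 0.144007) / 0.437007 = 0.857882
d₂ = d₁ − σ√T = 0.857882 − 0.437007 = 0.420876
e^{−rT} = 0.952639
N(−d₁) = 0.195479,  N(−d₂) = 0.336923
price = K·e^{−rT}·N(−d₂) − S·N(−d₁) = 40.842901 − 31.335236 = 9.507665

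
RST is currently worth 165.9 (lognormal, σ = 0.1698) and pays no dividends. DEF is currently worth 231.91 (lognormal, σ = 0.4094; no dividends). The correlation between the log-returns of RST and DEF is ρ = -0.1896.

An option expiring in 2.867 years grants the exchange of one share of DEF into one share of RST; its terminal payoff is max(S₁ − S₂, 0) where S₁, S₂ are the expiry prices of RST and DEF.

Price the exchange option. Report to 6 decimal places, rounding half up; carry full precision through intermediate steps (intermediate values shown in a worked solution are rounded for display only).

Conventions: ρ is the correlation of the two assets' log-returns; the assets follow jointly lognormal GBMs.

σ_eff = √(σ₁² + σ₂² − 2ρσ₁σ₂) = √(0.1698² + 0.4094² − 2·-0.1896·0.1698·0.4094) = 0.472018
d₁ = (ln(S₁/S₂) + (q₂ − q₁ + σ_eff²/2)T) / (σ_eff√T) = (ln(165.9/231.91) + (0.0 − 0.0 + 0.111400)·2.867) / 0.799231 = -0.019493
d₂ = d₁ − σ_eff√T = -0.019493 − 0.799231 = -0.818724
N(d₁) = 0.492224,  N(d₂) = 0.206472
V = S₁·e^{−q₁T}·N(d₁) − S₂·e^{−q₂T}·N(d₂) = 81.659976 − 47.882938 = 33.777038
Key observation: no risk-free rate is needed — with the second asset as numeraire the exchange option is a call on the ratio S₁/S₂, and r cancels out of the value.

exchange price = 33.777038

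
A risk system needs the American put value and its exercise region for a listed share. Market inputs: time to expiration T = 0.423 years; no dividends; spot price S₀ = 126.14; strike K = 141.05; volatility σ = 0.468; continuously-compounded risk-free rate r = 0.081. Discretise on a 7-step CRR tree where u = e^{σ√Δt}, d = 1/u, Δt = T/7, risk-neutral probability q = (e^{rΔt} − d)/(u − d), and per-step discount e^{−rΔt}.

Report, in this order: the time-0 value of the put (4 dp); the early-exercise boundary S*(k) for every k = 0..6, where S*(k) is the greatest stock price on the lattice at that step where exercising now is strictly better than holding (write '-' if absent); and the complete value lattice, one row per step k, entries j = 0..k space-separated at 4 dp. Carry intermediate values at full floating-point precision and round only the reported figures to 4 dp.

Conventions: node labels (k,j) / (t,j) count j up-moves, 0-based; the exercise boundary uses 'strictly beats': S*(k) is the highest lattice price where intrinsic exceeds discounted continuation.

Δt=0.06043  u=1.12192  d=0.89133  q=0.49255  discount=0.99512
step 7 (expiry): payoffs max(K−S,0) = 84.6720 70.0863 51.7271 28.6181 0.0000 0.0000 0.0000 0.0000
step 6: (k=6,j=0): S=63.2518, K−S=77.7982, hold=77.1095 ⇒ V=77.7982 exercise | (k=6,j=1): S=79.6158, K−S=61.4342, hold=60.7454 ⇒ V=61.4342 exercise | (k=6,j=2): S=100.2135, K−S=40.8365, hold=40.1478 ⇒ V=40.8365 exercise | (k=6,j=3): S=126.1400, K−S=14.9100, hold=14.4514 ⇒ V=14.9100 exercise | (k=6,j=4): S=158.7740, K−S=0.0000, hold=0.0000 ⇒ V=0.0000 continue | (k=6,j=5): S=199.8509, K−S=0.0000, hold=0.0000 ⇒ V=0.0000 continue | (k=6,j=6): S=251.5549, K−S=0.0000, hold=0.0000 ⇒ V=0.0000 continue  boundary S*=126.1400
step 5: (k=5,j=0): S=70.9637, K−S=70.0863, hold=69.3976 ⇒ V=70.0863 exercise | (k=5,j=1): S=89.3229, K−S=51.7271, hold=51.0384 ⇒ V=51.7271 exercise | (k=5,j=2): S=112.4319, K−S=28.6181, hold=27.9294 ⇒ V=28.6181 exercise | (k=5,j=3): S=141.5195, K−S=0.0000, hold=7.5292 ⇒ V=7.5292 continue | (k=5,j=4): S=178.1324, K−S=0.0000, hold=0.0000 ⇒ V=0.0000 continue | (k=5,j=5): S=224.2175, K−S=0.0000, hold=0.0000 ⇒ V=0.0000 continue  boundary S*=112.4319
step 4: (k=4,j=0): S=79.6158, K−S=61.4342, hold=60.7454 ⇒ V=61.4342 exercise | (k=4,j=1): S=100.2135, K−S=40.8365, hold=40.1478 ⇒ V=40.8365 exercise | (k=4,j=2): S=126.1400, K−S=14.9100, hold=18.1418 ⇒ V=18.1418 continue | (k=4,j=3): S=158.7740, K−S=0.0000, hold=3.8020 ⇒ V=3.8020 continue | (k=4,j=4): S=199.8509, K−S=0.0000, hold=0.0000 ⇒ V=0.0000 continue  boundary S*=100.2135
step 3: (k=3,j=0): S=89.3229, K−S=51.7271, hold=51.0384 ⇒ V=51.7271 exercise | (k=3,j=1): S=112.4319, K−S=28.6181, hold=29.5134 ⇒ V=29.5134 continue | (k=3,j=2): S=141.5195, K−S=0.0000, hold=11.0246 ⇒ V=11.0246 continue | (k=3,j=3): S=178.1324, K−S=0.0000, hold=1.9199 ⇒ V=1.9199 continue  boundary S*=89.3229
step 2: (k=2,j=0): S=100.2135, K−S=40.8365, hold=40.5866 ⇒ V=40.8365 exercise | (k=2,j=1): S=126.1400, K−S=14.9100, hold=20.3072 ⇒ V=20.3072 continue | (k=2,j=2): S=158.7740, K−S=0.0000, hold=6.5082 ⇒ V=6.5082 continue  boundary S*=100.2135
step 1: (k=1,j=0): S=112.4319, K−S=28.6181, hold=30.5748 ⇒ V=30.5748 continue | (k=1,j=1): S=141.5195, K−S=0.0000, hold=13.4445 ⇒ V=13.4445 continue  boundary S*=-
step 0: (k=0,j=0): S=126.1400, K−S=14.9100, hold=22.0292 ⇒ V=22.0292 continue  boundary S*=-

price = 22.0292
boundary = - - 100.2135 89.3229 100.2135 112.4319 126.1400
tree:
22.0292
30.5748 13.4445
40.8365 20.3072 6.5082
51.7271 29.5134 11.0246 1.9199
61.4342 40.8365 18.1418 3.8020 0.0000
70.0863 51.7271 28.6181 7.5292 0.0000 0.0000
77.7982 61.4342 40.8365 14.9100 0.0000 0.0000 0.0000
84.6720 70.0863 51.7271 28.6181 0.0000 0.0000 0.0000 0.0000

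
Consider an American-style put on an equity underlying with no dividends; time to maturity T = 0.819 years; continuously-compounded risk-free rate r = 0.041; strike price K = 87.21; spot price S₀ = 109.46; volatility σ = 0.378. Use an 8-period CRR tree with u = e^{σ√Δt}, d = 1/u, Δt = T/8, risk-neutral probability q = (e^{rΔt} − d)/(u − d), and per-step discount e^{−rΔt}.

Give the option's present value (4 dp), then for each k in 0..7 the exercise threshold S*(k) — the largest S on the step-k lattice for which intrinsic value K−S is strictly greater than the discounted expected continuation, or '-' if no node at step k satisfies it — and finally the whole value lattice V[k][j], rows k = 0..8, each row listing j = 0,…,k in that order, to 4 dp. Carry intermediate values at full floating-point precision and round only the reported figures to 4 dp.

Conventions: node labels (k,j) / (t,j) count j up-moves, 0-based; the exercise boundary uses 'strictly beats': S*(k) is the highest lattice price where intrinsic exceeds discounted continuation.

Δt=0.10237  u=1.12856  d=0.88608  q=0.48715  discount=0.99581
step 8 (expiry): payoffs max(K−S,0) = 45.6143 34.2314 19.7336 1.2683 0.0000 0.0000 0.0000 0.0000 0.0000
step 7: (k=7,j=0): S=46.9434, K−S=40.2666, hold=39.9013 ⇒ V=40.2666 exercise | (k=7,j=1): S=59.7897, K−S=27.4203, hold=27.0550 ⇒ V=27.4203 exercise | (k=7,j=2): S=76.1514, K−S=11.0586, hold=10.6933 ⇒ V=11.0586 exercise | (k=7,j=3): S=96.9906, K−S=0.0000, hold=0.6477 ⇒ V=0.6477 continue | (k=7,j=4): S=123.5325, K−S=0.0000, hold=0.0000 ⇒ V=0.0000 continue | (k=7,j=5): S=157.3378, K−S=0.0000, hold=0.0000 ⇒ V=0.0000 continue | (k=7,j=6): S=200.3940, K−S=0.0000, hold=0.0000 ⇒ V=0.0000 continue | (k=7,j=7): S=255.2327, K−S=0.0000, hold=0.0000 ⇒ V=0.0000 continue  boundary S*=76.1514
step 6: (k=6,j=0): S=52.9786, K−S=34.2314, hold=33.8661 ⇒ V=34.2314 exercise | (k=6,j=1): S=67.4764, K−S=19.7336, hold=19.3683 ⇒ V=19.7336 exercise | (k=6,j=2): S=85.9417, K−S=1.2683, hold=5.9619 ⇒ V=5.9619 continue | (k=6,j=3): S=109.4600, K−S=0.0000, hold=0.3308 ⇒ V=0.3308 continue | (k=6,j=4): S=139.4142, K−S=0.0000, hold=0.0000 ⇒ V=0.0000 continue | (k=6,j=5): S=177.5656, K−S=0.0000, hold=0.0000 ⇒ V=0.0000 continue | (k=6,j=6): S=226.1573, K−S=0.0000, hold=0.0000 ⇒ V=0.0000 continue  boundary S*=67.4764
step 5: (k=5,j=0): S=59.7897, K−S=27.4203, hold=27.0550 ⇒ V=27.4203 exercise | (k=5,j=1): S=76.1514, K−S=11.0586, hold=12.9702 ⇒ V=12.9702 continue | (k=5,j=2): S=96.9906, K−S=0.0000, hold=3.2053 ⇒ V=3.2053 continue | (k=5,j=3): S=123.5325, K−S=0.0000, hold=0.1689 ⇒ V=0.1689 continue | (k=5,j=4): S=157.3378, K−S=0.0000, hold=0.0000 ⇒ V=0.0000 continue | (k=5,j=5): S=200.3940, K−S=0.0000, hold=0.0000 ⇒ V=0.0000 continue  boundary S*=59.7897
step 4: (k=4,j=0): S=67.4764, K−S=19.7336, hold=20.2956 ⇒ V=20.2956 continue | (k=4,j=1): S=85.9417, K−S=1.2683, hold=8.1788 ⇒ V=8.1788 continue | (k=4,j=2): S=109.4600, K−S=0.0000, hold=1.7189 ⇒ V=1.7189 continue | (k=4,j=3): S=139.4142, K−S=0.0000, hold=0.0863 ⇒ V=0.0863 continue | (k=4,j=4): S=177.5656, K−S=0.0000, hold=0.0000 ⇒ V=0.0000 continue  boundary S*=-
step 3: (k=3,j=0): S=76.1514, K−S=11.0586, hold=14.3327 ⇒ V=14.3327 continue | (k=3,j=1): S=96.9906, K−S=0.0000, hold=5.0108 ⇒ V=5.0108 continue | (k=3,j=2): S=123.5325, K−S=0.0000, hold=0.9197 ⇒ V=0.9197 continue | (k=3,j=3): S=157.3378, K−S=0.0000, hold=0.0441 ⇒ V=0.0441 continue  boundary S*=-
step 2: (k=2,j=0): S=85.9417, K−S=1.2683, hold=9.7505 ⇒ V=9.7505 continue | (k=2,j=1): S=109.4600, K−S=0.0000, hold=3.0052 ⇒ V=3.0052 continue | (k=2,j=2): S=139.4142, K−S=0.0000, hold=0.4911 ⇒ V=0.4911 continue  boundary S*=-
step 1: (k=1,j=0): S=96.9906, K−S=0.0000, hold=6.4375 ⇒ V=6.4375 continue | (k=1,j=1): S=123.5325, K−S=0.0000, hold=1.7730 ⇒ V=1.7730 continue  boundary S*=-
step 0: (k=0,j=0): S=109.4600, K−S=0.0000, hold=4.1477 ⇒ V=4.1477 continue  boundary S*=-

price = 4.1477
boundary = - - - - - 59.7897 67.4764 76.1514
tree:
4.1477
6.4375 1.7730
9.7505 3.0052 0.4911
14.3327 5.0108 0.9197 0.0441
20.2956 8.1788 1.7189 0.0863 0.0000
27.4203 12.9702 3.2053 0.1689 0.0000 0.0000
34.2314 19.7336 5.9619 0.3308 0.0000 0.0000 0.0000
40.2666 27.4203 11.0586 0.6477 0.0000 0.0000 0.0000 0.0000
45.6143 34.2314 19.7336 1.2683 0.0000 0.0000 0.0000 0.0000 0.0000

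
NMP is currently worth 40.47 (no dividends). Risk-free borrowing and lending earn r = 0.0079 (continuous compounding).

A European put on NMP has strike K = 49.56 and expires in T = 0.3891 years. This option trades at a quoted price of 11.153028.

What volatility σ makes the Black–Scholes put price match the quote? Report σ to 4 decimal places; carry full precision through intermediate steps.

sigma = 0.5029

At σ = 0.5029 the Black–Scholes value reproduces the quote:
σ√T = 0.5029·√0.3891 = 0.313698
d₁ = (ln(S/K) + (r+σ²/2)T) / (σ√T) = (ln(40.47/49.56) + (0.0079+0.5029²/2)·0.3891) / 0.313698 = (-0.202623 + 0.052277) / 0.313698 = -0.479269
d₂ = d₁ − σ√T = -0.479269 − 0.313698 = -0.792967
e^{−rT} = 0.996931
N(−d₁) = 0.684126,  N(−d₂) = 0.786102
V = K·e^{−rT}·N(−d₂) − S·N(−d₁) = 38.839621 − 27.686593 = 11.153028 (the quoted price), and the Black–Scholes price is strictly increasing in σ, so σ is unique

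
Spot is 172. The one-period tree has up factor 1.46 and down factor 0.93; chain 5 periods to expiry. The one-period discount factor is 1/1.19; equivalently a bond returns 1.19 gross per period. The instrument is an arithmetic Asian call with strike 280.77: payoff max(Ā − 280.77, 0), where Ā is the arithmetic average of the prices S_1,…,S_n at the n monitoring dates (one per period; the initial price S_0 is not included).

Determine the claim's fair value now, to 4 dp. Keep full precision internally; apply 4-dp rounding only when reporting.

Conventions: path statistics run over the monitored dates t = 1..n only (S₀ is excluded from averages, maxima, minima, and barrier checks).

With p* = (R−d)/(u−d) = 0.4906, sum probability × payoff across the paths and divide by R^5.
Enumerate all 2^5 = 32 price paths (U = up ×1.46, D = down ×0.93); each path with k up-moves has probability p*^k·(1−p*)^(5−k).
DDDDD: Ā=139.0791, payoff=0.0000, prob=0.034311
UDDDD: Ā=218.3392, payoff=0.0000, prob=0.033041
DUDDD: Ā=200.1072, payoff=0.0000, prob=0.033041
UUDDD: Ā=314.1469, payoff=33.3769, prob=0.031817
DDUDD: Ā=183.1515, payoff=0.0000, prob=0.033041
UDUDD: Ā=287.5281, payoff=6.7581, prob=0.031817
DUUDD: Ā=269.2961, payoff=0.0000, prob=0.031817
UUUDD: Ā=422.7660, payoff=141.9960, prob=0.030639
DDDUD: Ā=167.3826, payoff=0.0000, prob=0.033041
UDDUD: Ā=262.7727, payoff=0.0000, prob=0.031817
DUDUD: Ā=244.5407, payoff=0.0000, prob=0.031817
UUDUD: Ā=383.9027, payoff=103.1327, prob=0.030639
DDUUD: Ā=227.5850, payoff=0.0000, prob=0.031817
UDUUD: Ā=357.2839, payoff=76.5139, prob=0.030639
DUUUD: Ā=339.0519, payoff=58.2819, prob=0.030639
UUUUD: Ā=532.2751, payoff=251.5051, prob=0.029504
DDDDU: Ā=152.7176, payoff=0.0000, prob=0.033041
UDDDU: Ā=239.7502, payoff=0.0000, prob=0.031817
DUDDU: Ā=221.5182, payoff=0.0000, prob=0.031817
UUDDU: Ā=347.7598, payoff=66.9898, prob=0.030639
DDUDU: Ā=204.5624, payoff=0.0000, prob=0.031817
UDUDU: Ā=321.1410, payoff=40.3710, prob=0.030639
DUUDU: Ā=302.9090, payoff=22.1390, prob=0.030639
UUUDU: Ā=475.5346, payoff=194.7646, prob=0.029504
DDDUU: Ā=188.7936, payoff=0.0000, prob=0.031817
UDDUU: Ā=296.3856, payoff=15.6156, prob=0.030639
DUDUU: Ā=278.1536, payoff=0.0000, prob=0.030639
UUDUU: Ā=436.6713, payoff=155.9013, prob=0.029504
DDUUU: Ā=261.1979, payoff=0.0000, prob=0.030639
UDUUU: Ā=410.0526, payoff=129.2826, prob=0.029504
DUUUU: Ā=391.8206, payoff=111.0506, prob=0.029504
UUUUU: Ā=615.1162, payoff=334.3462, prob=0.028411
Price = Σ prob·payoff / R^5 = 51.719630 / 2.386354 = 21.6731

price = 21.6731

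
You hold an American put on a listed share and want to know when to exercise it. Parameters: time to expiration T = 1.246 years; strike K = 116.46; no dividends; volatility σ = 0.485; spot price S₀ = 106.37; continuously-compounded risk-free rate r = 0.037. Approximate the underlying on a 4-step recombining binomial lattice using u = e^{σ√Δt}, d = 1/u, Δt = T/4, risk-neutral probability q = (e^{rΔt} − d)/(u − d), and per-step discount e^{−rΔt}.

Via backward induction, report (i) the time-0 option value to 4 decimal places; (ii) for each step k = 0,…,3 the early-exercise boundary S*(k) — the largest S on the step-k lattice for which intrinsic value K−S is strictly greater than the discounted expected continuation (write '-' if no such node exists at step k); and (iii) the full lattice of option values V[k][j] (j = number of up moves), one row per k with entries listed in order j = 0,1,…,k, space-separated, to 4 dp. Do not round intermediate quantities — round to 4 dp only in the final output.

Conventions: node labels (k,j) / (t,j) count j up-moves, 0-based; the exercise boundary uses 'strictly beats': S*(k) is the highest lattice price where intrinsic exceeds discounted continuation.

params: Δt=0.31150 u=1.31087 d=0.76285 q=0.45389 e^(-rΔt)=0.98854
t_4 payoffs: 80.4367 54.5584 10.0900 0.0000 0.0000
t_3: node(3,0) S=47.2218 payoff=69.2382 vs cont=67.9036 → 69.2382 [stop]  node(3,1) S=81.1447 payoff=35.3153 vs cont=33.9807 → 35.3153 [stop]  node(3,2) S=139.4370 payoff=0.0000 vs cont=5.4471 → 5.4471 [wait]  node(3,3) S=239.6048 payoff=0.0000 vs cont=0.0000 → 0.0000 [wait]  ⇒ S*(3)=81.1447
t_2: node(2,0) S=61.9016 payoff=54.5584 vs cont=53.2239 → 54.5584 [stop]  node(2,1) S=106.3700 payoff=10.0900 vs cont=21.5090 → 21.5090 [wait]  node(2,2) S=182.7834 payoff=0.0000 vs cont=2.9406 → 2.9406 [wait]  ⇒ S*(2)=61.9016
t_1: node(1,0) S=81.1447 payoff=35.3153 vs cont=39.1043 → 39.1043 [wait]  node(1,1) S=139.4370 payoff=0.0000 vs cont=12.9311 → 12.9311 [wait]  ⇒ S*(1)=-
t_0: node(0,0) S=106.3700 payoff=10.0900 vs cont=26.9125 → 26.9125 [wait]  ⇒ S*(0)=-

price = 26.9125
boundary = - - 61.9016 81.1447
tree:
26.9125
39.1043 12.9311
54.5584 21.5090 2.9406
69.2382 35.3153 5.4471 0.0000
80.4367 54.5584 10.0900 0.0000 0.0000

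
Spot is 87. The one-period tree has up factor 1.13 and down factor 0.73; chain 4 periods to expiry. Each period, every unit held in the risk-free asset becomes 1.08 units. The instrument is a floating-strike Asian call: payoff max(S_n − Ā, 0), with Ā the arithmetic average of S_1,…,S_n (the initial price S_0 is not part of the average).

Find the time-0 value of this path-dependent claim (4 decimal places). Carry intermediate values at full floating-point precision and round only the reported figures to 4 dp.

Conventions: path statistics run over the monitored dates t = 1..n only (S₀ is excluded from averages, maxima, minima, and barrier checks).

price = 11.0612

Set p* = 0.8750 (from d < R < u); the path-dependent value is the discounted p*-expectation over all price paths.
Enumerate all 2^4 = 16 price paths (U = up ×1.13, D = down ×0.73); each path with k up-moves has probability p*^k·(1−p*)^(4−k).
DDDD: Ā=42.1058, payoff=0.0000, prob=0.000244
UDDD: Ā=65.1775, payoff=0.0000, prob=0.001709
DUDD: Ā=56.4775, payoff=0.0000, prob=0.001709
UUDD: Ā=87.4241, payoff=0.0000, prob=0.011963
DDUD: Ā=50.1265, payoff=0.0000, prob=0.001709
UDUD: Ā=77.5931, payoff=0.0000, prob=0.011963
DUUD: Ā=68.8931, payoff=0.0000, prob=0.011963
UUUD: Ā=106.6427, payoff=0.0000, prob=0.083740
DDDU: Ā=45.4903, payoff=0.0000, prob=0.001709
UDDU: Ā=70.4164, payoff=0.0000, prob=0.011963
DUDU: Ā=61.7164, payoff=0.0000, prob=0.011963
UUDU: Ā=95.5337, payoff=0.0000, prob=0.083740
DDUU: Ā=55.3654, payoff=3.8346, prob=0.011963
UDUU: Ā=85.7027, payoff=5.9357, prob=0.083740
DUUU: Ā=77.0027, payoff=14.6357, prob=0.083740
UUUU: Ā=119.1959, payoff=22.6553, prob=0.586182
Price = Σ prob·payoff / R^4 = 15.048664 / 1.360489 = 11.0612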